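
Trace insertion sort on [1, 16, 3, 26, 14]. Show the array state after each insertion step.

First element 1 is already 'sorted'
Insert 16: shifted 0 elements -> [1, 16, 3, 26, 14]
Insert 3: shifted 1 elements -> [1, 3, 16, 26, 14]
Insert 26: shifted 0 elements -> [1, 3, 16, 26, 14]
Insert 14: shifted 2 elements -> [1, 3, 14, 16, 26]


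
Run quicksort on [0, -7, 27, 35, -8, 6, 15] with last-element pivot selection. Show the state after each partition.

Partition 1: pivot=15 at index 4 -> [0, -7, -8, 6, 15, 35, 27]
Partition 2: pivot=6 at index 3 -> [0, -7, -8, 6, 15, 35, 27]
Partition 3: pivot=-8 at index 0 -> [-8, -7, 0, 6, 15, 35, 27]
Partition 4: pivot=0 at index 2 -> [-8, -7, 0, 6, 15, 35, 27]
Partition 5: pivot=27 at index 5 -> [-8, -7, 0, 6, 15, 27, 35]


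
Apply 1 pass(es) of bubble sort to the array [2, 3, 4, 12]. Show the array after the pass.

After pass 1: [2, 3, 4, 12] (0 swaps)
Total swaps: 0


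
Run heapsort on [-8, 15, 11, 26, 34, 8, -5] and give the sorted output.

Build heap: [34, 26, 11, -8, 15, 8, -5]
Extract 34: [26, 15, 11, -8, -5, 8, 34]
Extract 26: [15, 8, 11, -8, -5, 26, 34]
Extract 15: [11, 8, -5, -8, 15, 26, 34]
Extract 11: [8, -8, -5, 11, 15, 26, 34]
Extract 8: [-5, -8, 8, 11, 15, 26, 34]
Extract -5: [-8, -5, 8, 11, 15, 26, 34]


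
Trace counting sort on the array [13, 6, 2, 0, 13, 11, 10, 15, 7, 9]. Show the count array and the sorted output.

Count array: [1, 0, 1, 0, 0, 0, 1, 1, 0, 1, 1, 1, 0, 2, 0, 1]
(count[i] = number of elements equal to i)
Cumulative count: [1, 1, 2, 2, 2, 2, 3, 4, 4, 5, 6, 7, 7, 9, 9, 10]
Sorted: [0, 2, 6, 7, 9, 10, 11, 13, 13, 15]


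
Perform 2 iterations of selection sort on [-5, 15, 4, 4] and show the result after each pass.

Pass 1: Select minimum -5 at index 0, swap -> [-5, 15, 4, 4]
Pass 2: Select minimum 4 at index 2, swap -> [-5, 4, 15, 4]


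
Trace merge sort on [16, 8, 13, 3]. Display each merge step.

Divide and conquer:
  Merge [16] + [8] -> [8, 16]
  Merge [13] + [3] -> [3, 13]
  Merge [8, 16] + [3, 13] -> [3, 8, 13, 16]


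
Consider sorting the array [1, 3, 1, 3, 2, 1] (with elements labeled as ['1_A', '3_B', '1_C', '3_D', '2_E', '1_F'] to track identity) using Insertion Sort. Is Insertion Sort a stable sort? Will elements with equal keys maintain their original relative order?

Trace Insertion Sort on the labeled array (the key is the number; the letter only tracks identity):
  Insert 3_B at index 1: [1_A, 3_B, 1_C, 3_D, 2_E, 1_F]
  Insert 1_C at index 1: [1_A, 1_C, 3_B, 3_D, 2_E, 1_F]
  Insert 3_D at index 3: [1_A, 1_C, 3_B, 3_D, 2_E, 1_F]
  Insert 2_E at index 2: [1_A, 1_C, 2_E, 3_B, 3_D, 1_F]
  Insert 1_F at index 2: [1_A, 1_C, 1_F, 2_E, 3_B, 3_D]
Final order: [1_A, 1_C, 1_F, 2_E, 3_B, 3_D]
Equal keys:
  value 1: originally 1_A, 1_C, 1_F; after sorting 1_A, 1_C, 1_F -> order preserved
  value 3: originally 3_B, 3_D; after sorting 3_B, 3_D -> order preserved
All equal keys kept their original relative order. Insertion Sort is stable: elements are shifted only while they are strictly greater than the key, so a key is inserted after any equal elements already placed.
Answer: Stable


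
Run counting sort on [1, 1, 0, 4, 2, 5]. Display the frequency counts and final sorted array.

Count array: [1, 2, 1, 0, 1, 1]
(count[i] = number of elements equal to i)
Cumulative count: [1, 3, 4, 4, 5, 6]
Sorted: [0, 1, 1, 2, 4, 5]


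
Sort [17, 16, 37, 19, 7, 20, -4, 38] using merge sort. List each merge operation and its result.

Divide and conquer:
  Merge [17] + [16] -> [16, 17]
  Merge [37] + [19] -> [19, 37]
  Merge [16, 17] + [19, 37] -> [16, 17, 19, 37]
  Merge [7] + [20] -> [7, 20]
  Merge [-4] + [38] -> [-4, 38]
  Merge [7, 20] + [-4, 38] -> [-4, 7, 20, 38]
  Merge [16, 17, 19, 37] + [-4, 7, 20, 38] -> [-4, 7, 16, 17, 19, 20, 37, 38]


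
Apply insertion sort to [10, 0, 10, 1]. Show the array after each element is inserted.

First element 10 is already 'sorted'
Insert 0: shifted 1 elements -> [0, 10, 10, 1]
Insert 10: shifted 0 elements -> [0, 10, 10, 1]
Insert 1: shifted 2 elements -> [0, 1, 10, 10]


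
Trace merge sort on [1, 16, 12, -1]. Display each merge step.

Divide and conquer:
  Merge [1] + [16] -> [1, 16]
  Merge [12] + [-1] -> [-1, 12]
  Merge [1, 16] + [-1, 12] -> [-1, 1, 12, 16]


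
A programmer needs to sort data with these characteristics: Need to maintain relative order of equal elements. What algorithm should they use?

Best choice: Merge sort or Insertion sort
Reason: Both are stable; quicksort and heapsort are not stable


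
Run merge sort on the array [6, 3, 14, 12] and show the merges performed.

Divide and conquer:
  Merge [6] + [3] -> [3, 6]
  Merge [14] + [12] -> [12, 14]
  Merge [3, 6] + [12, 14] -> [3, 6, 12, 14]


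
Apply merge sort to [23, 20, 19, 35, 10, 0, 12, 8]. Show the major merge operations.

Divide and conquer:
  Merge [23] + [20] -> [20, 23]
  Merge [19] + [35] -> [19, 35]
  Merge [20, 23] + [19, 35] -> [19, 20, 23, 35]
  Merge [10] + [0] -> [0, 10]
  Merge [12] + [8] -> [8, 12]
  Merge [0, 10] + [8, 12] -> [0, 8, 10, 12]
  Merge [19, 20, 23, 35] + [0, 8, 10, 12] -> [0, 8, 10, 12, 19, 20, 23, 35]


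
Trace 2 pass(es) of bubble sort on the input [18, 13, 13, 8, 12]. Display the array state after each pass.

After pass 1: [13, 13, 8, 12, 18] (4 swaps)
After pass 2: [13, 8, 12, 13, 18] (2 swaps)
Total swaps: 6


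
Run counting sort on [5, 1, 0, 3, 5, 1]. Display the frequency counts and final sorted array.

Count array: [1, 2, 0, 1, 0, 2]
(count[i] = number of elements equal to i)
Cumulative count: [1, 3, 3, 4, 4, 6]
Sorted: [0, 1, 1, 3, 5, 5]


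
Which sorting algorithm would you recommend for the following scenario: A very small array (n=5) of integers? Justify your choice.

Best choice: Insertion sort
Reason: For tiny inputs the O(n^2) overhead is negligible and insertion sort has minimal constant factors


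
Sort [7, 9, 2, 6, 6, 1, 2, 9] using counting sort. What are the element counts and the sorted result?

Count array: [0, 1, 2, 0, 0, 0, 2, 1, 0, 2]
(count[i] = number of elements equal to i)
Cumulative count: [0, 1, 3, 3, 3, 3, 5, 6, 6, 8]
Sorted: [1, 2, 2, 6, 6, 7, 9, 9]


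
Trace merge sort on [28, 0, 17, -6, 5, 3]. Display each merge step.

Divide and conquer:
  Merge [0] + [17] -> [0, 17]
  Merge [28] + [0, 17] -> [0, 17, 28]
  Merge [5] + [3] -> [3, 5]
  Merge [-6] + [3, 5] -> [-6, 3, 5]
  Merge [0, 17, 28] + [-6, 3, 5] -> [-6, 0, 3, 5, 17, 28]


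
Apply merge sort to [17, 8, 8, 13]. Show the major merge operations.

Divide and conquer:
  Merge [17] + [8] -> [8, 17]
  Merge [8] + [13] -> [8, 13]
  Merge [8, 17] + [8, 13] -> [8, 8, 13, 17]


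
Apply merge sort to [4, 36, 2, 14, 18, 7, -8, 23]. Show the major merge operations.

Divide and conquer:
  Merge [4] + [36] -> [4, 36]
  Merge [2] + [14] -> [2, 14]
  Merge [4, 36] + [2, 14] -> [2, 4, 14, 36]
  Merge [18] + [7] -> [7, 18]
  Merge [-8] + [23] -> [-8, 23]
  Merge [7, 18] + [-8, 23] -> [-8, 7, 18, 23]
  Merge [2, 4, 14, 36] + [-8, 7, 18, 23] -> [-8, 2, 4, 7, 14, 18, 23, 36]


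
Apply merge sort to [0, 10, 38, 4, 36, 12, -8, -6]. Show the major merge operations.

Divide and conquer:
  Merge [0] + [10] -> [0, 10]
  Merge [38] + [4] -> [4, 38]
  Merge [0, 10] + [4, 38] -> [0, 4, 10, 38]
  Merge [36] + [12] -> [12, 36]
  Merge [-8] + [-6] -> [-8, -6]
  Merge [12, 36] + [-8, -6] -> [-8, -6, 12, 36]
  Merge [0, 4, 10, 38] + [-8, -6, 12, 36] -> [-8, -6, 0, 4, 10, 12, 36, 38]


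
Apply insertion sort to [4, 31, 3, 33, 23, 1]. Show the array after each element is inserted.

First element 4 is already 'sorted'
Insert 31: shifted 0 elements -> [4, 31, 3, 33, 23, 1]
Insert 3: shifted 2 elements -> [3, 4, 31, 33, 23, 1]
Insert 33: shifted 0 elements -> [3, 4, 31, 33, 23, 1]
Insert 23: shifted 2 elements -> [3, 4, 23, 31, 33, 1]
Insert 1: shifted 5 elements -> [1, 3, 4, 23, 31, 33]


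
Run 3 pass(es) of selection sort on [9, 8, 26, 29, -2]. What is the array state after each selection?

Pass 1: Select minimum -2 at index 4, swap -> [-2, 8, 26, 29, 9]
Pass 2: Select minimum 8 at index 1, swap -> [-2, 8, 26, 29, 9]
Pass 3: Select minimum 9 at index 4, swap -> [-2, 8, 9, 29, 26]


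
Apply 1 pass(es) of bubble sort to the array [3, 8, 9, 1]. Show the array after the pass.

After pass 1: [3, 8, 1, 9] (1 swaps)
Total swaps: 1


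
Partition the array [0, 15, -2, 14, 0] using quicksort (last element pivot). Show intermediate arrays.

Partition 1: pivot=0 at index 2 -> [0, -2, 0, 14, 15]
Partition 2: pivot=-2 at index 0 -> [-2, 0, 0, 14, 15]
Partition 3: pivot=15 at index 4 -> [-2, 0, 0, 14, 15]


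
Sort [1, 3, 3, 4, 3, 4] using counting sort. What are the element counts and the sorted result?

Count array: [0, 1, 0, 3, 2]
(count[i] = number of elements equal to i)
Cumulative count: [0, 1, 1, 4, 6]
Sorted: [1, 3, 3, 3, 4, 4]


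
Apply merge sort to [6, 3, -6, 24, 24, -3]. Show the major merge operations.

Divide and conquer:
  Merge [3] + [-6] -> [-6, 3]
  Merge [6] + [-6, 3] -> [-6, 3, 6]
  Merge [24] + [-3] -> [-3, 24]
  Merge [24] + [-3, 24] -> [-3, 24, 24]
  Merge [-6, 3, 6] + [-3, 24, 24] -> [-6, -3, 3, 6, 24, 24]


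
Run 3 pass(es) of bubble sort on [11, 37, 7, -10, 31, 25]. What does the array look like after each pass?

After pass 1: [11, 7, -10, 31, 25, 37] (4 swaps)
After pass 2: [7, -10, 11, 25, 31, 37] (3 swaps)
After pass 3: [-10, 7, 11, 25, 31, 37] (1 swaps)
Total swaps: 8


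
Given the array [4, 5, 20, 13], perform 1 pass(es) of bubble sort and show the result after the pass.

After pass 1: [4, 5, 13, 20] (1 swaps)
Total swaps: 1


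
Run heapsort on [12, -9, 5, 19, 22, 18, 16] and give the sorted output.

Build heap: [22, 19, 18, 12, -9, 5, 16]
Extract 22: [19, 16, 18, 12, -9, 5, 22]
Extract 19: [18, 16, 5, 12, -9, 19, 22]
Extract 18: [16, 12, 5, -9, 18, 19, 22]
Extract 16: [12, -9, 5, 16, 18, 19, 22]
Extract 12: [5, -9, 12, 16, 18, 19, 22]
Extract 5: [-9, 5, 12, 16, 18, 19, 22]


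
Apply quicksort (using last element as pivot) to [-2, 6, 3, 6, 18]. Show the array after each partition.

Partition 1: pivot=18 at index 4 -> [-2, 6, 3, 6, 18]
Partition 2: pivot=6 at index 3 -> [-2, 6, 3, 6, 18]
Partition 3: pivot=3 at index 1 -> [-2, 3, 6, 6, 18]


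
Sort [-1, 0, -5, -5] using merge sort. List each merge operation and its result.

Divide and conquer:
  Merge [-1] + [0] -> [-1, 0]
  Merge [-5] + [-5] -> [-5, -5]
  Merge [-1, 0] + [-5, -5] -> [-5, -5, -1, 0]


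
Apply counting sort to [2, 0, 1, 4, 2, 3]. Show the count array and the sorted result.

Count array: [1, 1, 2, 1, 1]
(count[i] = number of elements equal to i)
Cumulative count: [1, 2, 4, 5, 6]
Sorted: [0, 1, 2, 2, 3, 4]


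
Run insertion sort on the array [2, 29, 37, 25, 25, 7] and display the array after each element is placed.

First element 2 is already 'sorted'
Insert 29: shifted 0 elements -> [2, 29, 37, 25, 25, 7]
Insert 37: shifted 0 elements -> [2, 29, 37, 25, 25, 7]
Insert 25: shifted 2 elements -> [2, 25, 29, 37, 25, 7]
Insert 25: shifted 2 elements -> [2, 25, 25, 29, 37, 7]
Insert 7: shifted 4 elements -> [2, 7, 25, 25, 29, 37]


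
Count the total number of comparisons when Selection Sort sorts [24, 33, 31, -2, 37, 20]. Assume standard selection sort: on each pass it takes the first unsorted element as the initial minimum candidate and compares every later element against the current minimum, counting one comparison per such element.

Pass 1: scan indices 1..5 for the minimum = 5 comparison(s); min is -2, place at index 0 -> [-2, 33, 31, 24, 37, 20]
Pass 2: scan indices 2..5 for the minimum = 4 comparison(s); min is 20, place at index 1 -> [-2, 20, 31, 24, 37, 33]
Pass 3: scan indices 3..5 for the minimum = 3 comparison(s); min is 24, place at index 2 -> [-2, 20, 24, 31, 37, 33]
Pass 4: scan indices 4..5 for the minimum = 2 comparison(s); min is 31, place at index 3 -> [-2, 20, 24, 31, 37, 33]
Pass 5: scan indices 5..5 for the minimum = 1 comparison(s); min is 33, place at index 4 -> [-2, 20, 24, 31, 33, 37]
Selection sort always scans the whole unsorted suffix, so the count is (n-1) + (n-2) + ... + 1 = n(n-1)/2 = 6*5/2 = 15 regardless of the input order.
Total comparisons: 5 + 4 + 3 + 2 + 1 = 15


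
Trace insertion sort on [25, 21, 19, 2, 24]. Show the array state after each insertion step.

First element 25 is already 'sorted'
Insert 21: shifted 1 elements -> [21, 25, 19, 2, 24]
Insert 19: shifted 2 elements -> [19, 21, 25, 2, 24]
Insert 2: shifted 3 elements -> [2, 19, 21, 25, 24]
Insert 24: shifted 1 elements -> [2, 19, 21, 24, 25]


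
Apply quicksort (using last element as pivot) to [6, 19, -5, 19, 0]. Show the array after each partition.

Partition 1: pivot=0 at index 1 -> [-5, 0, 6, 19, 19]
Partition 2: pivot=19 at index 4 -> [-5, 0, 6, 19, 19]
Partition 3: pivot=19 at index 3 -> [-5, 0, 6, 19, 19]


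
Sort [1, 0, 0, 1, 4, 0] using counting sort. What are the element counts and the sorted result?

Count array: [3, 2, 0, 0, 1]
(count[i] = number of elements equal to i)
Cumulative count: [3, 5, 5, 5, 6]
Sorted: [0, 0, 0, 1, 1, 4]


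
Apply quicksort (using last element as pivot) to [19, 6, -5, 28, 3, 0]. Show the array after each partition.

Partition 1: pivot=0 at index 1 -> [-5, 0, 19, 28, 3, 6]
Partition 2: pivot=6 at index 3 -> [-5, 0, 3, 6, 19, 28]
Partition 3: pivot=28 at index 5 -> [-5, 0, 3, 6, 19, 28]


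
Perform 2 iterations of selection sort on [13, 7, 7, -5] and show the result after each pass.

Pass 1: Select minimum -5 at index 3, swap -> [-5, 7, 7, 13]
Pass 2: Select minimum 7 at index 1, swap -> [-5, 7, 7, 13]


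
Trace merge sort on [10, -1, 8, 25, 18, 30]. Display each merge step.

Divide and conquer:
  Merge [-1] + [8] -> [-1, 8]
  Merge [10] + [-1, 8] -> [-1, 8, 10]
  Merge [18] + [30] -> [18, 30]
  Merge [25] + [18, 30] -> [18, 25, 30]
  Merge [-1, 8, 10] + [18, 25, 30] -> [-1, 8, 10, 18, 25, 30]


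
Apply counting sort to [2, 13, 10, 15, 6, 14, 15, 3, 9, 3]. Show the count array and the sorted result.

Count array: [0, 0, 1, 2, 0, 0, 1, 0, 0, 1, 1, 0, 0, 1, 1, 2]
(count[i] = number of elements equal to i)
Cumulative count: [0, 0, 1, 3, 3, 3, 4, 4, 4, 5, 6, 6, 6, 7, 8, 10]
Sorted: [2, 3, 3, 6, 9, 10, 13, 14, 15, 15]


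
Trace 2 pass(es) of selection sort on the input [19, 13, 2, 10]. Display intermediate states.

Pass 1: Select minimum 2 at index 2, swap -> [2, 13, 19, 10]
Pass 2: Select minimum 10 at index 3, swap -> [2, 10, 19, 13]


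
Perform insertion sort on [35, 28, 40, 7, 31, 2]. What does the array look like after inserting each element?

First element 35 is already 'sorted'
Insert 28: shifted 1 elements -> [28, 35, 40, 7, 31, 2]
Insert 40: shifted 0 elements -> [28, 35, 40, 7, 31, 2]
Insert 7: shifted 3 elements -> [7, 28, 35, 40, 31, 2]
Insert 31: shifted 2 elements -> [7, 28, 31, 35, 40, 2]
Insert 2: shifted 5 elements -> [2, 7, 28, 31, 35, 40]


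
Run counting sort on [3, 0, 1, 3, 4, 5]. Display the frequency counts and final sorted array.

Count array: [1, 1, 0, 2, 1, 1]
(count[i] = number of elements equal to i)
Cumulative count: [1, 2, 2, 4, 5, 6]
Sorted: [0, 1, 3, 3, 4, 5]


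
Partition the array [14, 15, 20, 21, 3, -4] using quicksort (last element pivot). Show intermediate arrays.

Partition 1: pivot=-4 at index 0 -> [-4, 15, 20, 21, 3, 14]
Partition 2: pivot=14 at index 2 -> [-4, 3, 14, 21, 15, 20]
Partition 3: pivot=20 at index 4 -> [-4, 3, 14, 15, 20, 21]


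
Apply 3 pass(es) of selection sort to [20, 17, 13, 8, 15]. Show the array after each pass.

Pass 1: Select minimum 8 at index 3, swap -> [8, 17, 13, 20, 15]
Pass 2: Select minimum 13 at index 2, swap -> [8, 13, 17, 20, 15]
Pass 3: Select minimum 15 at index 4, swap -> [8, 13, 15, 20, 17]


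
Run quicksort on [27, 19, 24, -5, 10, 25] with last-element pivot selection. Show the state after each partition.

Partition 1: pivot=25 at index 4 -> [19, 24, -5, 10, 25, 27]
Partition 2: pivot=10 at index 1 -> [-5, 10, 19, 24, 25, 27]
Partition 3: pivot=24 at index 3 -> [-5, 10, 19, 24, 25, 27]


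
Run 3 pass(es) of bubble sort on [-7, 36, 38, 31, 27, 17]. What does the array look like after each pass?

After pass 1: [-7, 36, 31, 27, 17, 38] (3 swaps)
After pass 2: [-7, 31, 27, 17, 36, 38] (3 swaps)
After pass 3: [-7, 27, 17, 31, 36, 38] (2 swaps)
Total swaps: 8


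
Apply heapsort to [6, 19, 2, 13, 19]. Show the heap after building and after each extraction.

Build heap: [19, 19, 2, 13, 6]
Extract 19: [19, 13, 2, 6, 19]
Extract 19: [13, 6, 2, 19, 19]
Extract 13: [6, 2, 13, 19, 19]
Extract 6: [2, 6, 13, 19, 19]


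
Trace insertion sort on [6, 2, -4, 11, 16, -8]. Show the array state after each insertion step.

First element 6 is already 'sorted'
Insert 2: shifted 1 elements -> [2, 6, -4, 11, 16, -8]
Insert -4: shifted 2 elements -> [-4, 2, 6, 11, 16, -8]
Insert 11: shifted 0 elements -> [-4, 2, 6, 11, 16, -8]
Insert 16: shifted 0 elements -> [-4, 2, 6, 11, 16, -8]
Insert -8: shifted 5 elements -> [-8, -4, 2, 6, 11, 16]


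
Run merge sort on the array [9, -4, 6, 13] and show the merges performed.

Divide and conquer:
  Merge [9] + [-4] -> [-4, 9]
  Merge [6] + [13] -> [6, 13]
  Merge [-4, 9] + [6, 13] -> [-4, 6, 9, 13]


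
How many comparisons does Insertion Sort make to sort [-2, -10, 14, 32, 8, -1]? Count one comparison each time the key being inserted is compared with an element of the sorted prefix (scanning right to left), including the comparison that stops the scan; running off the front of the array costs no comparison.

Insert -10: -2 > -10 (shift), reached front = 1 comparison(s) -> [-10, -2, 14, 32, 8, -1]
Insert 14: -2 <= 14 (stop) = 1 comparison(s) -> [-10, -2, 14, 32, 8, -1]
Insert 32: 14 <= 32 (stop) = 1 comparison(s) -> [-10, -2, 14, 32, 8, -1]
Insert 8: 32 > 8 (shift), 14 > 8 (shift), -2 <= 8 (stop) = 3 comparison(s) -> [-10, -2, 8, 14, 32, -1]
Insert -1: 32 > -1 (shift), 14 > -1 (shift), 8 > -1 (shift), -2 <= -1 (stop) = 4 comparison(s) -> [-10, -2, -1, 8, 14, 32]
Total comparisons: 1 + 1 + 1 + 3 + 4 = 10


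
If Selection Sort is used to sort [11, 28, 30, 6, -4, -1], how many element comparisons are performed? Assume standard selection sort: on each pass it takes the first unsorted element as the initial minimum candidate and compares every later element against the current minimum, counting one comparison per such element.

Pass 1: scan indices 1..5 for the minimum = 5 comparison(s); min is -4, place at index 0 -> [-4, 28, 30, 6, 11, -1]
Pass 2: scan indices 2..5 for the minimum = 4 comparison(s); min is -1, place at index 1 -> [-4, -1, 30, 6, 11, 28]
Pass 3: scan indices 3..5 for the minimum = 3 comparison(s); min is 6, place at index 2 -> [-4, -1, 6, 30, 11, 28]
Pass 4: scan indices 4..5 for the minimum = 2 comparison(s); min is 11, place at index 3 -> [-4, -1, 6, 11, 30, 28]
Pass 5: scan indices 5..5 for the minimum = 1 comparison(s); min is 28, place at index 4 -> [-4, -1, 6, 11, 28, 30]
Selection sort always scans the whole unsorted suffix, so the count is (n-1) + (n-2) + ... + 1 = n(n-1)/2 = 6*5/2 = 15 regardless of the input order.
Total comparisons: 5 + 4 + 3 + 2 + 1 = 15


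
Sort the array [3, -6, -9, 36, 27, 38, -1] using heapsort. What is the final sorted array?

Build heap: [38, 36, 3, -6, 27, -9, -1]
Extract 38: [36, 27, 3, -6, -1, -9, 38]
Extract 36: [27, -1, 3, -6, -9, 36, 38]
Extract 27: [3, -1, -9, -6, 27, 36, 38]
Extract 3: [-1, -6, -9, 3, 27, 36, 38]
Extract -1: [-6, -9, -1, 3, 27, 36, 38]
Extract -6: [-9, -6, -1, 3, 27, 36, 38]


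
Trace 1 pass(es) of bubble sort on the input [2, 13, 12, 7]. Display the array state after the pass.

After pass 1: [2, 12, 7, 13] (2 swaps)
Total swaps: 2


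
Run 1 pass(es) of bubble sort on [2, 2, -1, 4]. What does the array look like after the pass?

After pass 1: [2, -1, 2, 4] (1 swaps)
Total swaps: 1


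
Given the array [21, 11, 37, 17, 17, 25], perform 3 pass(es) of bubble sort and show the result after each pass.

After pass 1: [11, 21, 17, 17, 25, 37] (4 swaps)
After pass 2: [11, 17, 17, 21, 25, 37] (2 swaps)
After pass 3: [11, 17, 17, 21, 25, 37] (0 swaps)
Total swaps: 6


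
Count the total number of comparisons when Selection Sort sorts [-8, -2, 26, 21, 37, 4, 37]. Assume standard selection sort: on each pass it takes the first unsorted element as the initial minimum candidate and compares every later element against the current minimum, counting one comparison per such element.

Pass 1: scan indices 1..6 for the minimum = 6 comparison(s); min is -8, place at index 0 -> [-8, -2, 26, 21, 37, 4, 37]
Pass 2: scan indices 2..6 for the minimum = 5 comparison(s); min is -2, place at index 1 -> [-8, -2, 26, 21, 37, 4, 37]
Pass 3: scan indices 3..6 for the minimum = 4 comparison(s); min is 4, place at index 2 -> [-8, -2, 4, 21, 37, 26, 37]
Pass 4: scan indices 4..6 for the minimum = 3 comparison(s); min is 21, place at index 3 -> [-8, -2, 4, 21, 37, 26, 37]
Pass 5: scan indices 5..6 for the minimum = 2 comparison(s); min is 26, place at index 4 -> [-8, -2, 4, 21, 26, 37, 37]
Pass 6: scan indices 6..6 for the minimum = 1 comparison(s); min is 37, place at index 5 -> [-8, -2, 4, 21, 26, 37, 37]
Selection sort always scans the whole unsorted suffix, so the count is (n-1) + (n-2) + ... + 1 = n(n-1)/2 = 7*6/2 = 21 regardless of the input order.
Total comparisons: 6 + 5 + 4 + 3 + 2 + 1 = 21


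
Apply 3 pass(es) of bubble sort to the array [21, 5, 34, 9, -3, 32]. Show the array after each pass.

After pass 1: [5, 21, 9, -3, 32, 34] (4 swaps)
After pass 2: [5, 9, -3, 21, 32, 34] (2 swaps)
After pass 3: [5, -3, 9, 21, 32, 34] (1 swaps)
Total swaps: 7


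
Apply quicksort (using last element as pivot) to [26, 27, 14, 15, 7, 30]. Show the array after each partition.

Partition 1: pivot=30 at index 5 -> [26, 27, 14, 15, 7, 30]
Partition 2: pivot=7 at index 0 -> [7, 27, 14, 15, 26, 30]
Partition 3: pivot=26 at index 3 -> [7, 14, 15, 26, 27, 30]
Partition 4: pivot=15 at index 2 -> [7, 14, 15, 26, 27, 30]


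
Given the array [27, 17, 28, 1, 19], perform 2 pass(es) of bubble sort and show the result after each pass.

After pass 1: [17, 27, 1, 19, 28] (3 swaps)
After pass 2: [17, 1, 19, 27, 28] (2 swaps)
Total swaps: 5


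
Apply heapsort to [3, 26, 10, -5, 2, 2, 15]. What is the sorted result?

Build heap: [26, 3, 15, -5, 2, 2, 10]
Extract 26: [15, 3, 10, -5, 2, 2, 26]
Extract 15: [10, 3, 2, -5, 2, 15, 26]
Extract 10: [3, 2, 2, -5, 10, 15, 26]
Extract 3: [2, -5, 2, 3, 10, 15, 26]
Extract 2: [2, -5, 2, 3, 10, 15, 26]
Extract 2: [-5, 2, 2, 3, 10, 15, 26]


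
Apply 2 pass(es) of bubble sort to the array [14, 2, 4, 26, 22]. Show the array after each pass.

After pass 1: [2, 4, 14, 22, 26] (3 swaps)
After pass 2: [2, 4, 14, 22, 26] (0 swaps)
Total swaps: 3


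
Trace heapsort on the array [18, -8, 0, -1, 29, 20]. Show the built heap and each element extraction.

Build heap: [29, 18, 20, -1, -8, 0]
Extract 29: [20, 18, 0, -1, -8, 29]
Extract 20: [18, -1, 0, -8, 20, 29]
Extract 18: [0, -1, -8, 18, 20, 29]
Extract 0: [-1, -8, 0, 18, 20, 29]
Extract -1: [-8, -1, 0, 18, 20, 29]


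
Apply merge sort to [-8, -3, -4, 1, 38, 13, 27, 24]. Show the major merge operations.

Divide and conquer:
  Merge [-8] + [-3] -> [-8, -3]
  Merge [-4] + [1] -> [-4, 1]
  Merge [-8, -3] + [-4, 1] -> [-8, -4, -3, 1]
  Merge [38] + [13] -> [13, 38]
  Merge [27] + [24] -> [24, 27]
  Merge [13, 38] + [24, 27] -> [13, 24, 27, 38]
  Merge [-8, -4, -3, 1] + [13, 24, 27, 38] -> [-8, -4, -3, 1, 13, 24, 27, 38]


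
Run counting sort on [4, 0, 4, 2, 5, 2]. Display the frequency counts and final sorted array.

Count array: [1, 0, 2, 0, 2, 1]
(count[i] = number of elements equal to i)
Cumulative count: [1, 1, 3, 3, 5, 6]
Sorted: [0, 2, 2, 4, 4, 5]


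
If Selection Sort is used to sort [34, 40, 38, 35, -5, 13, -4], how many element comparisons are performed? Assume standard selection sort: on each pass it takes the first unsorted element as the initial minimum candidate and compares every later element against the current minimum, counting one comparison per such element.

Pass 1: scan indices 1..6 for the minimum = 6 comparison(s); min is -5, place at index 0 -> [-5, 40, 38, 35, 34, 13, -4]
Pass 2: scan indices 2..6 for the minimum = 5 comparison(s); min is -4, place at index 1 -> [-5, -4, 38, 35, 34, 13, 40]
Pass 3: scan indices 3..6 for the minimum = 4 comparison(s); min is 13, place at index 2 -> [-5, -4, 13, 35, 34, 38, 40]
Pass 4: scan indices 4..6 for the minimum = 3 comparison(s); min is 34, place at index 3 -> [-5, -4, 13, 34, 35, 38, 40]
Pass 5: scan indices 5..6 for the minimum = 2 comparison(s); min is 35, place at index 4 -> [-5, -4, 13, 34, 35, 38, 40]
Pass 6: scan indices 6..6 for the minimum = 1 comparison(s); min is 38, place at index 5 -> [-5, -4, 13, 34, 35, 38, 40]
Selection sort always scans the whole unsorted suffix, so the count is (n-1) + (n-2) + ... + 1 = n(n-1)/2 = 7*6/2 = 21 regardless of the input order.
Total comparisons: 6 + 5 + 4 + 3 + 2 + 1 = 21


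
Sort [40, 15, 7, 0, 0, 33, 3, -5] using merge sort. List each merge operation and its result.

Divide and conquer:
  Merge [40] + [15] -> [15, 40]
  Merge [7] + [0] -> [0, 7]
  Merge [15, 40] + [0, 7] -> [0, 7, 15, 40]
  Merge [0] + [33] -> [0, 33]
  Merge [3] + [-5] -> [-5, 3]
  Merge [0, 33] + [-5, 3] -> [-5, 0, 3, 33]
  Merge [0, 7, 15, 40] + [-5, 0, 3, 33] -> [-5, 0, 0, 3, 7, 15, 33, 40]


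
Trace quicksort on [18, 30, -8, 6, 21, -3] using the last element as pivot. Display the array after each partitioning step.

Partition 1: pivot=-3 at index 1 -> [-8, -3, 18, 6, 21, 30]
Partition 2: pivot=30 at index 5 -> [-8, -3, 18, 6, 21, 30]
Partition 3: pivot=21 at index 4 -> [-8, -3, 18, 6, 21, 30]
Partition 4: pivot=6 at index 2 -> [-8, -3, 6, 18, 21, 30]


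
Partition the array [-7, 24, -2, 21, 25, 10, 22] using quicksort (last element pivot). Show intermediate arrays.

Partition 1: pivot=22 at index 4 -> [-7, -2, 21, 10, 22, 24, 25]
Partition 2: pivot=10 at index 2 -> [-7, -2, 10, 21, 22, 24, 25]
Partition 3: pivot=-2 at index 1 -> [-7, -2, 10, 21, 22, 24, 25]
Partition 4: pivot=25 at index 6 -> [-7, -2, 10, 21, 22, 24, 25]


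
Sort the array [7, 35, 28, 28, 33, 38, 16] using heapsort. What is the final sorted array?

Build heap: [38, 35, 28, 28, 33, 7, 16]
Extract 38: [35, 33, 28, 28, 16, 7, 38]
Extract 35: [33, 28, 28, 7, 16, 35, 38]
Extract 33: [28, 16, 28, 7, 33, 35, 38]
Extract 28: [28, 16, 7, 28, 33, 35, 38]
Extract 28: [16, 7, 28, 28, 33, 35, 38]
Extract 16: [7, 16, 28, 28, 33, 35, 38]


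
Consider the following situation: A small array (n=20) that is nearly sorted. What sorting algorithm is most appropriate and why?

Best choice: Insertion sort
Reason: Insertion sort is O(n) for nearly sorted arrays and has low overhead


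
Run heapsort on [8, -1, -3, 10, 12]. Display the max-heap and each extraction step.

Build heap: [12, 10, -3, 8, -1]
Extract 12: [10, 8, -3, -1, 12]
Extract 10: [8, -1, -3, 10, 12]
Extract 8: [-1, -3, 8, 10, 12]
Extract -1: [-3, -1, 8, 10, 12]


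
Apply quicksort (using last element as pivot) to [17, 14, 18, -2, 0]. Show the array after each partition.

Partition 1: pivot=0 at index 1 -> [-2, 0, 18, 17, 14]
Partition 2: pivot=14 at index 2 -> [-2, 0, 14, 17, 18]
Partition 3: pivot=18 at index 4 -> [-2, 0, 14, 17, 18]


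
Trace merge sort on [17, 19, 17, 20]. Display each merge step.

Divide and conquer:
  Merge [17] + [19] -> [17, 19]
  Merge [17] + [20] -> [17, 20]
  Merge [17, 19] + [17, 20] -> [17, 17, 19, 20]


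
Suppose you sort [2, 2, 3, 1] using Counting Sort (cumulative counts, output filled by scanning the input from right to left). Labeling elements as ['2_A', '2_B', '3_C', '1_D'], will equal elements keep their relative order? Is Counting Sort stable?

Trace Counting Sort on the labeled array (the key is the number; the letter only tracks identity):
  Counts for values 0..3: [0, 1, 2, 1]
  Cumulative counts: [0, 1, 3, 4]
  Scan right to left: place 1_D at output index 0
  Scan right to left: place 3_C at output index 3
  Scan right to left: place 2_B at output index 2
  Scan right to left: place 2_A at output index 1
  Output: [1_D, 2_A, 2_B, 3_C]
Equal keys:
  value 2: originally 2_A, 2_B; after sorting 2_A, 2_B -> order preserved
All equal keys kept their original relative order. Counting Sort is stable: scanning the input right to left with decreasing cumulative counts places later duplicates at later output positions.
Answer: Stable


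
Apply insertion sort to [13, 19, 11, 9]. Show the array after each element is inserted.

First element 13 is already 'sorted'
Insert 19: shifted 0 elements -> [13, 19, 11, 9]
Insert 11: shifted 2 elements -> [11, 13, 19, 9]
Insert 9: shifted 3 elements -> [9, 11, 13, 19]


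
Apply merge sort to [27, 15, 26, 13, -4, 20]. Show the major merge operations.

Divide and conquer:
  Merge [15] + [26] -> [15, 26]
  Merge [27] + [15, 26] -> [15, 26, 27]
  Merge [-4] + [20] -> [-4, 20]
  Merge [13] + [-4, 20] -> [-4, 13, 20]
  Merge [15, 26, 27] + [-4, 13, 20] -> [-4, 13, 15, 20, 26, 27]


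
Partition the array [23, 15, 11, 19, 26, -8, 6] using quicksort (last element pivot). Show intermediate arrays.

Partition 1: pivot=6 at index 1 -> [-8, 6, 11, 19, 26, 23, 15]
Partition 2: pivot=15 at index 3 -> [-8, 6, 11, 15, 26, 23, 19]
Partition 3: pivot=19 at index 4 -> [-8, 6, 11, 15, 19, 23, 26]
Partition 4: pivot=26 at index 6 -> [-8, 6, 11, 15, 19, 23, 26]


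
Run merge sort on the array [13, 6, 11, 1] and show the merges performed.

Divide and conquer:
  Merge [13] + [6] -> [6, 13]
  Merge [11] + [1] -> [1, 11]
  Merge [6, 13] + [1, 11] -> [1, 6, 11, 13]


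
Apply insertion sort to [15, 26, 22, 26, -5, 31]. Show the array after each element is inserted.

First element 15 is already 'sorted'
Insert 26: shifted 0 elements -> [15, 26, 22, 26, -5, 31]
Insert 22: shifted 1 elements -> [15, 22, 26, 26, -5, 31]
Insert 26: shifted 0 elements -> [15, 22, 26, 26, -5, 31]
Insert -5: shifted 4 elements -> [-5, 15, 22, 26, 26, 31]
Insert 31: shifted 0 elements -> [-5, 15, 22, 26, 26, 31]


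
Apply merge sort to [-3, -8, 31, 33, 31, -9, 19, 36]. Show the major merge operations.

Divide and conquer:
  Merge [-3] + [-8] -> [-8, -3]
  Merge [31] + [33] -> [31, 33]
  Merge [-8, -3] + [31, 33] -> [-8, -3, 31, 33]
  Merge [31] + [-9] -> [-9, 31]
  Merge [19] + [36] -> [19, 36]
  Merge [-9, 31] + [19, 36] -> [-9, 19, 31, 36]
  Merge [-8, -3, 31, 33] + [-9, 19, 31, 36] -> [-9, -8, -3, 19, 31, 31, 33, 36]


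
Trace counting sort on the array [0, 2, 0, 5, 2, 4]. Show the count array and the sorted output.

Count array: [2, 0, 2, 0, 1, 1]
(count[i] = number of elements equal to i)
Cumulative count: [2, 2, 4, 4, 5, 6]
Sorted: [0, 0, 2, 2, 4, 5]


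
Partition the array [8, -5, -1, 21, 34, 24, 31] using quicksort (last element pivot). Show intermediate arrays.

Partition 1: pivot=31 at index 5 -> [8, -5, -1, 21, 24, 31, 34]
Partition 2: pivot=24 at index 4 -> [8, -5, -1, 21, 24, 31, 34]
Partition 3: pivot=21 at index 3 -> [8, -5, -1, 21, 24, 31, 34]
Partition 4: pivot=-1 at index 1 -> [-5, -1, 8, 21, 24, 31, 34]


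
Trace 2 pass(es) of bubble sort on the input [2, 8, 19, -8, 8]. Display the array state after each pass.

After pass 1: [2, 8, -8, 8, 19] (2 swaps)
After pass 2: [2, -8, 8, 8, 19] (1 swaps)
Total swaps: 3


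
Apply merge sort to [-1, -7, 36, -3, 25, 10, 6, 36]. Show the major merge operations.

Divide and conquer:
  Merge [-1] + [-7] -> [-7, -1]
  Merge [36] + [-3] -> [-3, 36]
  Merge [-7, -1] + [-3, 36] -> [-7, -3, -1, 36]
  Merge [25] + [10] -> [10, 25]
  Merge [6] + [36] -> [6, 36]
  Merge [10, 25] + [6, 36] -> [6, 10, 25, 36]
  Merge [-7, -3, -1, 36] + [6, 10, 25, 36] -> [-7, -3, -1, 6, 10, 25, 36, 36]


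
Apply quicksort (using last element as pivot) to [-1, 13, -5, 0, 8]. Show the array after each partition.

Partition 1: pivot=8 at index 3 -> [-1, -5, 0, 8, 13]
Partition 2: pivot=0 at index 2 -> [-1, -5, 0, 8, 13]
Partition 3: pivot=-5 at index 0 -> [-5, -1, 0, 8, 13]


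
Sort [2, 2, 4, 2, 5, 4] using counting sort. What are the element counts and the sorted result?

Count array: [0, 0, 3, 0, 2, 1]
(count[i] = number of elements equal to i)
Cumulative count: [0, 0, 3, 3, 5, 6]
Sorted: [2, 2, 2, 4, 4, 5]


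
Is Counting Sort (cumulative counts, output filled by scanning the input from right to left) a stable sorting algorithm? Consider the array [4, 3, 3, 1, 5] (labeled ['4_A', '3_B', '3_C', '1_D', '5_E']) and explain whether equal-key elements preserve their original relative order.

Trace Counting Sort on the labeled array (the key is the number; the letter only tracks identity):
  Counts for values 0..5: [0, 1, 0, 2, 1, 1]
  Cumulative counts: [0, 1, 1, 3, 4, 5]
  Scan right to left: place 5_E at output index 4
  Scan right to left: place 1_D at output index 0
  Scan right to left: place 3_C at output index 2
  Scan right to left: place 3_B at output index 1
  Scan right to left: place 4_A at output index 3
  Output: [1_D, 3_B, 3_C, 4_A, 5_E]
Equal keys:
  value 3: originally 3_B, 3_C; after sorting 3_B, 3_C -> order preserved
All equal keys kept their original relative order. Counting Sort is stable: scanning the input right to left with decreasing cumulative counts places later duplicates at later output positions.
Answer: Stable


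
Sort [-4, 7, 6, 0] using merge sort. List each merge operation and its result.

Divide and conquer:
  Merge [-4] + [7] -> [-4, 7]
  Merge [6] + [0] -> [0, 6]
  Merge [-4, 7] + [0, 6] -> [-4, 0, 6, 7]


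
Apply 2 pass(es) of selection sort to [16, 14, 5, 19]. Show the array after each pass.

Pass 1: Select minimum 5 at index 2, swap -> [5, 14, 16, 19]
Pass 2: Select minimum 14 at index 1, swap -> [5, 14, 16, 19]


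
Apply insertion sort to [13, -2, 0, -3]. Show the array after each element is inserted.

First element 13 is already 'sorted'
Insert -2: shifted 1 elements -> [-2, 13, 0, -3]
Insert 0: shifted 1 elements -> [-2, 0, 13, -3]
Insert -3: shifted 3 elements -> [-3, -2, 0, 13]


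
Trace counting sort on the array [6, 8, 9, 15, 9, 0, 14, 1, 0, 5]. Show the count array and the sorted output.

Count array: [2, 1, 0, 0, 0, 1, 1, 0, 1, 2, 0, 0, 0, 0, 1, 1]
(count[i] = number of elements equal to i)
Cumulative count: [2, 3, 3, 3, 3, 4, 5, 5, 6, 8, 8, 8, 8, 8, 9, 10]
Sorted: [0, 0, 1, 5, 6, 8, 9, 9, 14, 15]


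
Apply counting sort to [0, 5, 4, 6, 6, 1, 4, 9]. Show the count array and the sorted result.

Count array: [1, 1, 0, 0, 2, 1, 2, 0, 0, 1]
(count[i] = number of elements equal to i)
Cumulative count: [1, 2, 2, 2, 4, 5, 7, 7, 7, 8]
Sorted: [0, 1, 4, 4, 5, 6, 6, 9]


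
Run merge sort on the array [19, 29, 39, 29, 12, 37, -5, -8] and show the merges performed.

Divide and conquer:
  Merge [19] + [29] -> [19, 29]
  Merge [39] + [29] -> [29, 39]
  Merge [19, 29] + [29, 39] -> [19, 29, 29, 39]
  Merge [12] + [37] -> [12, 37]
  Merge [-5] + [-8] -> [-8, -5]
  Merge [12, 37] + [-8, -5] -> [-8, -5, 12, 37]
  Merge [19, 29, 29, 39] + [-8, -5, 12, 37] -> [-8, -5, 12, 19, 29, 29, 37, 39]


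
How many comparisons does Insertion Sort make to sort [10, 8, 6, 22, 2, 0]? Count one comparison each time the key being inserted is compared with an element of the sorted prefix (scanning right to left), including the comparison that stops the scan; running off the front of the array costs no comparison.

Insert 8: 10 > 8 (shift), reached front = 1 comparison(s) -> [8, 10, 6, 22, 2, 0]
Insert 6: 10 > 6 (shift), 8 > 6 (shift), reached front = 2 comparison(s) -> [6, 8, 10, 22, 2, 0]
Insert 22: 10 <= 22 (stop) = 1 comparison(s) -> [6, 8, 10, 22, 2, 0]
Insert 2: 22 > 2 (shift), 10 > 2 (shift), 8 > 2 (shift), 6 > 2 (shift), reached front = 4 comparison(s) -> [2, 6, 8, 10, 22, 0]
Insert 0: 22 > 0 (shift), 10 > 0 (shift), 8 > 0 (shift), 6 > 0 (shift), 2 > 0 (shift), reached front = 5 comparison(s) -> [0, 2, 6, 8, 10, 22]
Total comparisons: 1 + 2 + 1 + 4 + 5 = 13


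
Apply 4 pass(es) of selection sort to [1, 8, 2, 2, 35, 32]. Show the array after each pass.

Pass 1: Select minimum 1 at index 0, swap -> [1, 8, 2, 2, 35, 32]
Pass 2: Select minimum 2 at index 2, swap -> [1, 2, 8, 2, 35, 32]
Pass 3: Select minimum 2 at index 3, swap -> [1, 2, 2, 8, 35, 32]
Pass 4: Select minimum 8 at index 3, swap -> [1, 2, 2, 8, 35, 32]


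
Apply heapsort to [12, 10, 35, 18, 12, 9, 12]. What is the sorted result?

Build heap: [35, 18, 12, 10, 12, 9, 12]
Extract 35: [18, 12, 12, 10, 12, 9, 35]
Extract 18: [12, 12, 12, 10, 9, 18, 35]
Extract 12: [12, 10, 12, 9, 12, 18, 35]
Extract 12: [12, 10, 9, 12, 12, 18, 35]
Extract 12: [10, 9, 12, 12, 12, 18, 35]
Extract 10: [9, 10, 12, 12, 12, 18, 35]


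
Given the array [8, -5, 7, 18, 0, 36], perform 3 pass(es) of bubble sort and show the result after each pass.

After pass 1: [-5, 7, 8, 0, 18, 36] (3 swaps)
After pass 2: [-5, 7, 0, 8, 18, 36] (1 swaps)
After pass 3: [-5, 0, 7, 8, 18, 36] (1 swaps)
Total swaps: 5


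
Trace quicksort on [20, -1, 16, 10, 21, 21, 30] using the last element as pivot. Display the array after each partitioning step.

Partition 1: pivot=30 at index 6 -> [20, -1, 16, 10, 21, 21, 30]
Partition 2: pivot=21 at index 5 -> [20, -1, 16, 10, 21, 21, 30]
Partition 3: pivot=21 at index 4 -> [20, -1, 16, 10, 21, 21, 30]
Partition 4: pivot=10 at index 1 -> [-1, 10, 16, 20, 21, 21, 30]
Partition 5: pivot=20 at index 3 -> [-1, 10, 16, 20, 21, 21, 30]


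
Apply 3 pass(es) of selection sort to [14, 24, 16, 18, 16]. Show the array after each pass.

Pass 1: Select minimum 14 at index 0, swap -> [14, 24, 16, 18, 16]
Pass 2: Select minimum 16 at index 2, swap -> [14, 16, 24, 18, 16]
Pass 3: Select minimum 16 at index 4, swap -> [14, 16, 16, 18, 24]


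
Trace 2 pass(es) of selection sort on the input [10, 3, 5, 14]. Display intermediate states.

Pass 1: Select minimum 3 at index 1, swap -> [3, 10, 5, 14]
Pass 2: Select minimum 5 at index 2, swap -> [3, 5, 10, 14]


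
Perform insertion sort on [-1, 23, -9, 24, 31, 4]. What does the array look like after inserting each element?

First element -1 is already 'sorted'
Insert 23: shifted 0 elements -> [-1, 23, -9, 24, 31, 4]
Insert -9: shifted 2 elements -> [-9, -1, 23, 24, 31, 4]
Insert 24: shifted 0 elements -> [-9, -1, 23, 24, 31, 4]
Insert 31: shifted 0 elements -> [-9, -1, 23, 24, 31, 4]
Insert 4: shifted 3 elements -> [-9, -1, 4, 23, 24, 31]


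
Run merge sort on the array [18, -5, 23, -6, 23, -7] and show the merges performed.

Divide and conquer:
  Merge [-5] + [23] -> [-5, 23]
  Merge [18] + [-5, 23] -> [-5, 18, 23]
  Merge [23] + [-7] -> [-7, 23]
  Merge [-6] + [-7, 23] -> [-7, -6, 23]
  Merge [-5, 18, 23] + [-7, -6, 23] -> [-7, -6, -5, 18, 23, 23]


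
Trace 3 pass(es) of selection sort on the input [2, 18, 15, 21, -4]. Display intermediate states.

Pass 1: Select minimum -4 at index 4, swap -> [-4, 18, 15, 21, 2]
Pass 2: Select minimum 2 at index 4, swap -> [-4, 2, 15, 21, 18]
Pass 3: Select minimum 15 at index 2, swap -> [-4, 2, 15, 21, 18]


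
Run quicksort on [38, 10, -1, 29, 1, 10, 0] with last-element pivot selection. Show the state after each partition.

Partition 1: pivot=0 at index 1 -> [-1, 0, 38, 29, 1, 10, 10]
Partition 2: pivot=10 at index 4 -> [-1, 0, 1, 10, 10, 29, 38]
Partition 3: pivot=10 at index 3 -> [-1, 0, 1, 10, 10, 29, 38]
Partition 4: pivot=38 at index 6 -> [-1, 0, 1, 10, 10, 29, 38]


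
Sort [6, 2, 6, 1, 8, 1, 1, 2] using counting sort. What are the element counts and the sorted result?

Count array: [0, 3, 2, 0, 0, 0, 2, 0, 1]
(count[i] = number of elements equal to i)
Cumulative count: [0, 3, 5, 5, 5, 5, 7, 7, 8]
Sorted: [1, 1, 1, 2, 2, 6, 6, 8]


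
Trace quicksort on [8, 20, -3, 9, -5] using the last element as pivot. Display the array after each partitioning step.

Partition 1: pivot=-5 at index 0 -> [-5, 20, -3, 9, 8]
Partition 2: pivot=8 at index 2 -> [-5, -3, 8, 9, 20]
Partition 3: pivot=20 at index 4 -> [-5, -3, 8, 9, 20]
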